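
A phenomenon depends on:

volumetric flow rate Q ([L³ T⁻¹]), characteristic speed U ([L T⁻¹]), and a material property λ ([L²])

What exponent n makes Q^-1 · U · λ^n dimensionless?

Balance the L exponent: (2)·n from λ, plus −(3) + (1) = -2 from the rest, must sum to zero.
2n − 2 = 0, so n = 1.

1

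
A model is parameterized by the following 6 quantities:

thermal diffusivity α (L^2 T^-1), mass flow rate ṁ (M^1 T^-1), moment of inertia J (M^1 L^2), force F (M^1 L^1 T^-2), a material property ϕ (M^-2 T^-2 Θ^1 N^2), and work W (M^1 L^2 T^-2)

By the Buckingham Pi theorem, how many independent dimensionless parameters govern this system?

There are 6 variables and 5 base dimensions (M, L, T, Θ, N).
The dimension matrix has rank 4 (less than 5: the dimension vectors are linearly dependent).
Independent dimensionless groups: 6 − 4 = 2.

2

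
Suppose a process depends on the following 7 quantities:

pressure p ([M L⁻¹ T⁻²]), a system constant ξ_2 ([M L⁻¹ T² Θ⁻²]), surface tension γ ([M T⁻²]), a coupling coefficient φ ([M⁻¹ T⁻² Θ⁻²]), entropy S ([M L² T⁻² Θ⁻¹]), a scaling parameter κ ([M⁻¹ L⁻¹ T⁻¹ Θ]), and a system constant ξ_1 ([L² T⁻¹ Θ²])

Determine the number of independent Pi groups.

There are 7 variables and 4 base dimensions (M, L, T, Θ).
The dimension matrix has rank 4.
Independent dimensionless groups: 7 − 4 = 3.

3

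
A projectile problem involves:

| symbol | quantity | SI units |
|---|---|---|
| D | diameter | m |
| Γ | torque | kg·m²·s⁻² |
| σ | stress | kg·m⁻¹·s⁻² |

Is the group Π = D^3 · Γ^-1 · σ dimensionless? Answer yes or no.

yes

Sum the exponent of each base dimension across the product:
  M: 3·[D]_M − [Γ]_M + [σ]_M = 3·(0) − (1) + (1) = 0
  L: 3·[D]_L − [Γ]_L + [σ]_L = 3·(1) − (2) + (-1) = 0
  T: 3·[D]_T − [Γ]_T + [σ]_T = 3·(0) − (-2) + (-2) = 0
  I: 3·[D]_I − [Γ]_I + [σ]_I = 3·(0) − (0) + (0) = 0
All base exponents vanish — dimensionless.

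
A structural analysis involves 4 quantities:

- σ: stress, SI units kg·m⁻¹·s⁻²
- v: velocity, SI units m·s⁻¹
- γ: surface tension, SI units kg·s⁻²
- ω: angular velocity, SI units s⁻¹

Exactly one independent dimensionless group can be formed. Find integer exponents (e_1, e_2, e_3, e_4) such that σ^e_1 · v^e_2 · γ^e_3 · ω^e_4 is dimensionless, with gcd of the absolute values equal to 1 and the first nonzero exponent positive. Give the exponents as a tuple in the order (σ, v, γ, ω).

(1, 1, -1, -1)

M: e_1·(1) + e_2·(0) + e_3·(1) + e_4·(0) = 0
L: e_1·(-1) + e_2·(1) + e_3·(0) + e_4·(0) = 0
T: e_1·(-2) + e_2·(-1) + e_3·(-2) + e_4·(-1) = 0
Solving this homogeneous linear system for the smallest-integer solution (first nonzero entry positive) gives (1, 1, -1, -1).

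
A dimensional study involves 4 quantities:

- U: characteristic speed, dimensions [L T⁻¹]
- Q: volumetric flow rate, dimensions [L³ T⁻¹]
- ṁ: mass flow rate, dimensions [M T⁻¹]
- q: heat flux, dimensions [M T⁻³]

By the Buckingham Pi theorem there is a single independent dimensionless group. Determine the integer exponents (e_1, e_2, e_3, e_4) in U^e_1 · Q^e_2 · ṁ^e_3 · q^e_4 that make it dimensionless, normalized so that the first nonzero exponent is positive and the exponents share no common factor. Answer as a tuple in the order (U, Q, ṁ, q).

(3, -1, 1, -1)

M: e_1·(0) + e_2·(0) + e_3·(1) + e_4·(1) = 0
L: e_1·(1) + e_2·(3) + e_3·(0) + e_4·(0) = 0
T: e_1·(-1) + e_2·(-1) + e_3·(-1) + e_4·(-3) = 0
Solving this homogeneous linear system for the smallest-integer solution (first nonzero entry positive) gives (3, -1, 1, -1).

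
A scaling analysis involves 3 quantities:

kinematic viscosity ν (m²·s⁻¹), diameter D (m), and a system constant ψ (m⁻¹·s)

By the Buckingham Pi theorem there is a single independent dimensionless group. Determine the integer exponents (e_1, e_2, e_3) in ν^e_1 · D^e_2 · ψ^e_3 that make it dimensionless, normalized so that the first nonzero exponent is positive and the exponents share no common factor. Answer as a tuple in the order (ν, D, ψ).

L: e_1·(2) + e_2·(1) + e_3·(-1) = 0
T: e_1·(-1) + e_2·(0) + e_3·(1) = 0
Solving this homogeneous linear system for the smallest-integer solution (first nonzero entry positive) gives (1, -1, 1).

(1, -1, 1)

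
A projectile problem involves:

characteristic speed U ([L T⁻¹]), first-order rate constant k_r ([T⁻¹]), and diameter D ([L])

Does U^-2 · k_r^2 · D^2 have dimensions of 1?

Sum the exponent of each base dimension across the product:
  M: −2·[U]_M + 2·[k_r]_M + 2·[D]_M = −2·(0) + 2·(0) + 2·(0) = 0
  L: −2·[U]_L + 2·[k_r]_L + 2·[D]_L = −2·(1) + 2·(0) + 2·(1) = 0
  T: −2·[U]_T + 2·[k_r]_T + 2·[D]_T = −2·(-1) + 2·(-1) + 2·(0) = 0
All base exponents vanish — dimensionless.

yes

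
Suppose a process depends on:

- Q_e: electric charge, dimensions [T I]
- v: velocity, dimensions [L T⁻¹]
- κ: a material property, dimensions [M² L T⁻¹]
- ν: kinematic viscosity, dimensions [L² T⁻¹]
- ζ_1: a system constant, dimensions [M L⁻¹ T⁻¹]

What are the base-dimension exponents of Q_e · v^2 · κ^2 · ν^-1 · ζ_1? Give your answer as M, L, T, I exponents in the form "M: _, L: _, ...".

M: 5, L: 1, T: -3, I: 1

Collect each base-dimension exponent across the product:
  M: (0) + 2·(0) + 2·(2) − (0) + (1) = 5
  L: (0) + 2·(1) + 2·(1) − (2) + (-1) = 1
  T: (1) + 2·(-1) + 2·(-1) − (-1) + (-1) = -3
  I: (1) + 2·(0) + 2·(0) − (0) + (0) = 1
So the dimensions are [M⁵ L T⁻³ I].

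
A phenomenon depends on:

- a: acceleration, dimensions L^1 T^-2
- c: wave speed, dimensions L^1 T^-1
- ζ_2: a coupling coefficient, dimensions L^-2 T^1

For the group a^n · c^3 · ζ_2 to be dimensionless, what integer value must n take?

-1

Balance the L exponent: (1)·n from a, plus 3·(1) + (-2) = 1 from the rest, must sum to zero.
n + 1 = 0, so n = -1.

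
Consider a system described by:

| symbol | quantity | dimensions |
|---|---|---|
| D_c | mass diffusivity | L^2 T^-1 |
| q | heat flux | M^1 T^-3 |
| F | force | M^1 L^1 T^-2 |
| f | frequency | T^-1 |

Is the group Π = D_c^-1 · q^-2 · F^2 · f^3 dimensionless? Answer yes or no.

Sum the exponent of each base dimension across the product:
  M: −[D_c]_M − 2·[q]_M + 2·[F]_M + 3·[f]_M = −(0) − 2·(1) + 2·(1) + 3·(0) = 0
  L: −[D_c]_L − 2·[q]_L + 2·[F]_L + 3·[f]_L = −(2) − 2·(0) + 2·(1) + 3·(0) = 0
  T: −[D_c]_T − 2·[q]_T + 2·[F]_T + 3·[f]_T = −(-1) − 2·(-3) + 2·(-2) + 3·(-1) = 0
All base exponents vanish — dimensionless.

yes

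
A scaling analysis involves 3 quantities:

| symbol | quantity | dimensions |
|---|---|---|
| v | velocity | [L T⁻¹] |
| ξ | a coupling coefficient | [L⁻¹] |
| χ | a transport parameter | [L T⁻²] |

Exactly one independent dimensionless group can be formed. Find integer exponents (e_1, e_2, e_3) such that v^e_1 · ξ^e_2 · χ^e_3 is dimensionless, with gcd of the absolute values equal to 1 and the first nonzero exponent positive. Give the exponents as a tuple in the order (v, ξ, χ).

L: e_1·(1) + e_2·(-1) + e_3·(1) = 0
T: e_1·(-1) + e_2·(0) + e_3·(-2) = 0
Solving this homogeneous linear system for the smallest-integer solution (first nonzero entry positive) gives (2, 1, -1).

(2, 1, -1)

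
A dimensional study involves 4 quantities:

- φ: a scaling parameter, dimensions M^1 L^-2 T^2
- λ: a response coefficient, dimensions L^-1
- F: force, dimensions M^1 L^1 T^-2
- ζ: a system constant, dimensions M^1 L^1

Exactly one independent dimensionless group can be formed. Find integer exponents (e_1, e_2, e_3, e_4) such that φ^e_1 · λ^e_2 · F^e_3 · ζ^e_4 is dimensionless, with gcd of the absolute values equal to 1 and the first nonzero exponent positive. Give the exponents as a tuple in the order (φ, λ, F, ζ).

(1, -3, 1, -2)

M: e_1·(1) + e_2·(0) + e_3·(1) + e_4·(1) = 0
L: e_1·(-2) + e_2·(-1) + e_3·(1) + e_4·(1) = 0
T: e_1·(2) + e_2·(0) + e_3·(-2) + e_4·(0) = 0
Solving this homogeneous linear system for the smallest-integer solution (first nonzero entry positive) gives (1, -3, 1, -2).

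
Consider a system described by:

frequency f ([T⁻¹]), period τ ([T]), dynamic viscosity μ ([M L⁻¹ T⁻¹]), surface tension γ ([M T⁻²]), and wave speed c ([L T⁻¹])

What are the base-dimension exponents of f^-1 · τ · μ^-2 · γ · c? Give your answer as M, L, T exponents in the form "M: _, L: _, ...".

M: -1, L: 3, T: 1

Collect each base-dimension exponent across the product:
  M: −(0) + (0) − 2·(1) + (1) + (0) = -1
  L: −(0) + (0) − 2·(-1) + (0) + (1) = 3
  T: −(-1) + (1) − 2·(-1) + (-2) + (-1) = 1
So the dimensions are [M⁻¹ L³ T].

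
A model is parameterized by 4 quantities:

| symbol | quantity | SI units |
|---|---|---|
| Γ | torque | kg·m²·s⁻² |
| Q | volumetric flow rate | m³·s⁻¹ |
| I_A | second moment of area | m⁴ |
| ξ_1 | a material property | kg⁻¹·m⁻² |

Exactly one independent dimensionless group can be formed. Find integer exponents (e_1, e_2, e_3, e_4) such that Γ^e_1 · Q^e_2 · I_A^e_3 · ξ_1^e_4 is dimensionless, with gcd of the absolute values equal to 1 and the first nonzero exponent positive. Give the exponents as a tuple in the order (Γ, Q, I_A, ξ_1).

M: e_1·(1) + e_2·(0) + e_3·(0) + e_4·(-1) = 0
L: e_1·(2) + e_2·(3) + e_3·(4) + e_4·(-2) = 0
T: e_1·(-2) + e_2·(-1) + e_3·(0) + e_4·(0) = 0
Solving this homogeneous linear system for the smallest-integer solution (first nonzero entry positive) gives (2, -4, 3, 2).

(2, -4, 3, 2)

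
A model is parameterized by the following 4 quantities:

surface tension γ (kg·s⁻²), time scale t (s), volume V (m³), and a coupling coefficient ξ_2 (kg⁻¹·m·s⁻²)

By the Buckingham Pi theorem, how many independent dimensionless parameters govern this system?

1

There are 4 variables and 3 base dimensions (M, L, T).
The dimension matrix has rank 3.
Independent dimensionless groups: 4 − 3 = 1.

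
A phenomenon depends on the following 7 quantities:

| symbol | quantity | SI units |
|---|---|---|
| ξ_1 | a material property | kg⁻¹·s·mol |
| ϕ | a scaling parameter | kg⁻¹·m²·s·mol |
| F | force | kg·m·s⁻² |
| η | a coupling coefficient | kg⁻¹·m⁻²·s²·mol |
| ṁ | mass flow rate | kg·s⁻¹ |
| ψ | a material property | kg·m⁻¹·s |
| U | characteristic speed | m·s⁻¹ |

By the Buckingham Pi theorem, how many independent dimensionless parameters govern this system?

3

There are 7 variables and 4 base dimensions (M, L, T, N).
The dimension matrix has rank 4.
Independent dimensionless groups: 7 − 4 = 3.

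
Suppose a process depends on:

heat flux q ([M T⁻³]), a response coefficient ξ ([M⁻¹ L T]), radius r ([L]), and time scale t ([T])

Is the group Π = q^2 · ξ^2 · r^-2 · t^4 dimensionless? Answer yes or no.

yes

Sum the exponent of each base dimension across the product:
  M: 2·[q]_M + 2·[ξ]_M − 2·[r]_M + 4·[t]_M = 2·(1) + 2·(-1) − 2·(0) + 4·(0) = 0
  L: 2·[q]_L + 2·[ξ]_L − 2·[r]_L + 4·[t]_L = 2·(0) + 2·(1) − 2·(1) + 4·(0) = 0
  T: 2·[q]_T + 2·[ξ]_T − 2·[r]_T + 4·[t]_T = 2·(-3) + 2·(1) − 2·(0) + 4·(1) = 0
All base exponents vanish — dimensionless.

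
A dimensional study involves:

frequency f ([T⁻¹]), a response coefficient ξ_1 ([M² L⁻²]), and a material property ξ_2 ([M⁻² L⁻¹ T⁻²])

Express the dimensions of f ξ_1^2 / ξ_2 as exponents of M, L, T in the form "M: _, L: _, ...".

M: 6, L: -3, T: 1

Collect each base-dimension exponent across the product:
  M: (0) + 2·(2) − (-2) = 6
  L: (0) + 2·(-2) − (-1) = -3
  T: (-1) + 2·(0) − (-2) = 1
So the dimensions are [M⁶ L⁻³ T].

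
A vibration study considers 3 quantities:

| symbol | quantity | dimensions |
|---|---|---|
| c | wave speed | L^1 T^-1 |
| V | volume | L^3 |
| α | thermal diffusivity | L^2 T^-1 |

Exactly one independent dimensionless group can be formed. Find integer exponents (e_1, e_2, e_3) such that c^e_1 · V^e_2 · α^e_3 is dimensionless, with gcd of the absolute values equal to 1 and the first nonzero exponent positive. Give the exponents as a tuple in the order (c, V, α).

(3, 1, -3)

L: e_1·(1) + e_2·(3) + e_3·(2) = 0
T: e_1·(-1) + e_2·(0) + e_3·(-1) = 0
Solving this homogeneous linear system for the smallest-integer solution (first nonzero entry positive) gives (3, 1, -3).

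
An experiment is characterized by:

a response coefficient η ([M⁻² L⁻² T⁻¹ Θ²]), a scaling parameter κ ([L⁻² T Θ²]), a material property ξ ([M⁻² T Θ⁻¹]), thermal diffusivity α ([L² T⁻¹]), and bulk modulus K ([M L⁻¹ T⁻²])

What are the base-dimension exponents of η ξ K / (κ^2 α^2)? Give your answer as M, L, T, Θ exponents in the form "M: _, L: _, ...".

M: -3, L: -3, T: -2, Θ: -3

Collect each base-dimension exponent across the product:
  M: (-2) − 2·(0) + (-2) − 2·(0) + (1) = -3
  L: (-2) − 2·(-2) + (0) − 2·(2) + (-1) = -3
  T: (-1) − 2·(1) + (1) − 2·(-1) + (-2) = -2
  Θ: (2) − 2·(2) + (-1) − 2·(0) + (0) = -3
So the dimensions are [M⁻³ L⁻³ T⁻² Θ⁻³].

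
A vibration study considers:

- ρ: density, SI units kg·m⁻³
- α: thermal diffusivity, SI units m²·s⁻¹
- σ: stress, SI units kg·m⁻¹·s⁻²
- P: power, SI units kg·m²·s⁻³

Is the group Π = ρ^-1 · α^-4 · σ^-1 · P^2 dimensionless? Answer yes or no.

yes

Sum the exponent of each base dimension across the product:
  M: −[ρ]_M − 4·[α]_M − [σ]_M + 2·[P]_M = −(1) − 4·(0) − (1) + 2·(1) = 0
  L: −[ρ]_L − 4·[α]_L − [σ]_L + 2·[P]_L = −(-3) − 4·(2) − (-1) + 2·(2) = 0
  T: −[ρ]_T − 4·[α]_T − [σ]_T + 2·[P]_T = −(0) − 4·(-1) − (-2) + 2·(-3) = 0
All base exponents vanish — dimensionless.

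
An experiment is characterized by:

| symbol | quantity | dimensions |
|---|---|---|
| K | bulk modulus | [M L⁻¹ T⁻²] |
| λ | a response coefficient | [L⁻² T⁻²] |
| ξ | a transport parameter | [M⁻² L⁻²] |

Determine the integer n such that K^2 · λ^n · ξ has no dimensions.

-2

Balance the L exponent: (-2)·n from λ, plus 2·(-1) + (-2) = -4 from the rest, must sum to zero.
-2n − 4 = 0, so n = -2.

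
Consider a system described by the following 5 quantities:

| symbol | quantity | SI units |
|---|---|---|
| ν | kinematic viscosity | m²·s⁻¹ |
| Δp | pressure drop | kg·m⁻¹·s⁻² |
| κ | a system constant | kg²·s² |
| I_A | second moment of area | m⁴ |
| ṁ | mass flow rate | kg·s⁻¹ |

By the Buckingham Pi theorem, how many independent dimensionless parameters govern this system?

There are 5 variables and 3 base dimensions (M, L, T).
The dimension matrix has rank 3.
Independent dimensionless groups: 5 − 3 = 2.

2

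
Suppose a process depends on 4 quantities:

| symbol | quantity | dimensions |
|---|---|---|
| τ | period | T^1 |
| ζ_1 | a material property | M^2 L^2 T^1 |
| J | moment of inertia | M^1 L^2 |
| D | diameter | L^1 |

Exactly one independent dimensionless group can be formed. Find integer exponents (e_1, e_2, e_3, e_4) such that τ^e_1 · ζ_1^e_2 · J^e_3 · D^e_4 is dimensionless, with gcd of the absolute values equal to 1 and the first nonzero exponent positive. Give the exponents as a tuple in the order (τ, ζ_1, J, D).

(1, -1, 2, -2)

M: e_1·(0) + e_2·(2) + e_3·(1) + e_4·(0) = 0
L: e_1·(0) + e_2·(2) + e_3·(2) + e_4·(1) = 0
T: e_1·(1) + e_2·(1) + e_3·(0) + e_4·(0) = 0
Solving this homogeneous linear system for the smallest-integer solution (first nonzero entry positive) gives (1, -1, 2, -2).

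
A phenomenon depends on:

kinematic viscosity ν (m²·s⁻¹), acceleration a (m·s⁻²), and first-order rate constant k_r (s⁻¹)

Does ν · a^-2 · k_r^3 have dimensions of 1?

yes

Sum the exponent of each base dimension across the product:
  M: [ν]_M − 2·[a]_M + 3·[k_r]_M = (0) − 2·(0) + 3·(0) = 0
  L: [ν]_L − 2·[a]_L + 3·[k_r]_L = (2) − 2·(1) + 3·(0) = 0
  T: [ν]_T − 2·[a]_T + 3·[k_r]_T = (-1) − 2·(-2) + 3·(-1) = 0
All base exponents vanish — dimensionless.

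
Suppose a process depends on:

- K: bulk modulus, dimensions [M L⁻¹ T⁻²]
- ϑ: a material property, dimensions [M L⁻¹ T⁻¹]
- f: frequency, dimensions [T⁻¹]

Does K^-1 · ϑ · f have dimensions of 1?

Sum the exponent of each base dimension across the product:
  M: −[K]_M + [ϑ]_M + [f]_M = −(1) + (1) + (0) = 0
  L: −[K]_L + [ϑ]_L + [f]_L = −(-1) + (-1) + (0) = 0
  T: −[K]_T + [ϑ]_T + [f]_T = −(-2) + (-1) + (-1) = 0
  N: −[K]_N + [ϑ]_N + [f]_N = −(0) + (0) + (0) = 0
All base exponents vanish — dimensionless.

yes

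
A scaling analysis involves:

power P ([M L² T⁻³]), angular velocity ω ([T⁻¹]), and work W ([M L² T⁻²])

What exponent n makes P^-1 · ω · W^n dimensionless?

1

Balance the M exponent: (1)·n from W, plus −(1) + (0) = -1 from the rest, must sum to zero.
n − 1 = 0, so n = 1.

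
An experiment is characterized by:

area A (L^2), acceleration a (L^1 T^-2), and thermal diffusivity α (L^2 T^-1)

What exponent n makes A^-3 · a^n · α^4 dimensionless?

Balance the L exponent: (1)·n from a, plus −3·(2) + 4·(2) = 2 from the rest, must sum to zero.
n + 2 = 0, so n = -2.

-2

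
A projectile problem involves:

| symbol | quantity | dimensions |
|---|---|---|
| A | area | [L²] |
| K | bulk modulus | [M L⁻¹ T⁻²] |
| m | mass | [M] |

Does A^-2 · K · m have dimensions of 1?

no

Sum the exponent of each base dimension across the product:
  M: −2·[A]_M + [K]_M + [m]_M = −2·(0) + (1) + (1) = 2
  L: −2·[A]_L + [K]_L + [m]_L = −2·(2) + (-1) + (0) = -5
  T: −2·[A]_T + [K]_T + [m]_T = −2·(0) + (-2) + (0) = -2
Net dimensions [M² L⁻⁵ T⁻²] ≠ [1] — not dimensionless.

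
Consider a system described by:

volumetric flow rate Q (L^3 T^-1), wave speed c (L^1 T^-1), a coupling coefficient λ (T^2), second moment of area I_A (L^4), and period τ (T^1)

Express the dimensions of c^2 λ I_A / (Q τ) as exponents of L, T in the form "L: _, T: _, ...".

Collect each base-dimension exponent across the product:
  L: −(3) + 2·(1) + (0) + (4) − (0) = 3
  T: −(-1) + 2·(-1) + (2) + (0) − (1) = 0
So the dimensions are [L³].

L: 3, T: 0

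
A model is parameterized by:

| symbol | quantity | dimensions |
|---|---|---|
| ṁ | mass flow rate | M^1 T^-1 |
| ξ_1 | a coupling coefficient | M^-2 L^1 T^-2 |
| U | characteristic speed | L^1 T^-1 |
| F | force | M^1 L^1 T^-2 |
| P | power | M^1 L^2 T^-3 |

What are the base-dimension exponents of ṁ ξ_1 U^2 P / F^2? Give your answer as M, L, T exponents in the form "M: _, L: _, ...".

Collect each base-dimension exponent across the product:
  M: (1) + (-2) + 2·(0) − 2·(1) + (1) = -2
  L: (0) + (1) + 2·(1) − 2·(1) + (2) = 3
  T: (-1) + (-2) + 2·(-1) − 2·(-2) + (-3) = -4
So the dimensions are [M⁻² L³ T⁻⁴].

M: -2, L: 3, T: -4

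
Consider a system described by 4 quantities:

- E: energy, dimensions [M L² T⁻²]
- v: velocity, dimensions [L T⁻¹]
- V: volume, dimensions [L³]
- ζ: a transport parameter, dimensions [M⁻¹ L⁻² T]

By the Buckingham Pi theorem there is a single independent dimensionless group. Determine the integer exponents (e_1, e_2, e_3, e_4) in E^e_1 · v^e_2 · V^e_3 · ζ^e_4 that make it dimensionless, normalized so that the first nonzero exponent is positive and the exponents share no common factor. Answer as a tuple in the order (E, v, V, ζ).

M: e_1·(1) + e_2·(0) + e_3·(0) + e_4·(-1) = 0
L: e_1·(2) + e_2·(1) + e_3·(3) + e_4·(-2) = 0
T: e_1·(-2) + e_2·(-1) + e_3·(0) + e_4·(1) = 0
Solving this homogeneous linear system for the smallest-integer solution (first nonzero entry positive) gives (3, -3, 1, 3).

(3, -3, 1, 3)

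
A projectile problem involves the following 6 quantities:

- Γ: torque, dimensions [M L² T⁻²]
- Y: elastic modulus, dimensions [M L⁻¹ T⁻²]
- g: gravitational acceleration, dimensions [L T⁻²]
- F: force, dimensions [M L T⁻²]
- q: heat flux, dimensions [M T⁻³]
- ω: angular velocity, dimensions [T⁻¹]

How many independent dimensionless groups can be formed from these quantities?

3

There are 6 variables and 3 base dimensions (M, L, T).
The dimension matrix has rank 3.
Independent dimensionless groups: 6 − 3 = 3.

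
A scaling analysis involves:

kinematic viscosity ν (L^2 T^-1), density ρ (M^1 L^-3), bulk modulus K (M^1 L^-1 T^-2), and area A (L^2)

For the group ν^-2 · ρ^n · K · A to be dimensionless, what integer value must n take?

Balance the M exponent: (1)·n from ρ, plus −2·(0) + (1) + (0) = 1 from the rest, must sum to zero.
n + 1 = 0, so n = -1.

-1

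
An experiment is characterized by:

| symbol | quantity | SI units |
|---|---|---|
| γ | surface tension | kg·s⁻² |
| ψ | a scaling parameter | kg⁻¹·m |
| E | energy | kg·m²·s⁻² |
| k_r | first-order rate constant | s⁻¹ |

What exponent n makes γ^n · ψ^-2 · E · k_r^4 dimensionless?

Balance the M exponent: (1)·n from γ, plus −2·(-1) + (1) + 4·(0) = 3 from the rest, must sum to zero.
n + 3 = 0, so n = -3.

-3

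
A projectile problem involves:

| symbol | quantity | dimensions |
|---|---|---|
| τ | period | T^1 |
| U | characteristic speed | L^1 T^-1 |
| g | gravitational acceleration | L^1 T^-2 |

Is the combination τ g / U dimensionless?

yes

Sum the exponent of each base dimension across the product:
  L: [τ]_L − [U]_L + [g]_L = (0) − (1) + (1) = 0
  T: [τ]_T − [U]_T + [g]_T = (1) − (-1) + (-2) = 0
All base exponents vanish — dimensionless.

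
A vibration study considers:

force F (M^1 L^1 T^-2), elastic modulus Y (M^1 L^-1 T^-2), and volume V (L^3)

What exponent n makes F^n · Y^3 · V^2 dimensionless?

-3

Balance the M exponent: (1)·n from F, plus 3·(1) + 2·(0) = 3 from the rest, must sum to zero.
n + 3 = 0, so n = -3.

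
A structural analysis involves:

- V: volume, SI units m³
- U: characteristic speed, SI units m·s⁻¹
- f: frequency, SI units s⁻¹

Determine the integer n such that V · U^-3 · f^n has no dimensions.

3

Balance the T exponent: (-1)·n from f, plus (0) − 3·(-1) = 3 from the rest, must sum to zero.
−n + 3 = 0, so n = 3.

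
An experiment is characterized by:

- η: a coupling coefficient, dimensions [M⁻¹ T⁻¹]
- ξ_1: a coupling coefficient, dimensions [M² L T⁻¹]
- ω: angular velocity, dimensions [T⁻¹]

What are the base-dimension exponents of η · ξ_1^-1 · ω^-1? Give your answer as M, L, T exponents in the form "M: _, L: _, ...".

Collect each base-dimension exponent across the product:
  M: (-1) − (2) − (0) = -3
  L: (0) − (1) − (0) = -1
  T: (-1) − (-1) − (-1) = 1
So the dimensions are [M⁻³ L⁻¹ T].

M: -3, L: -1, T: 1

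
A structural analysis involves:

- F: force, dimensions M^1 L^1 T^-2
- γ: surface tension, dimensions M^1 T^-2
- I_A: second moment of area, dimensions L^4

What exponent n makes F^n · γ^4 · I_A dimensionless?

-4

Balance the M exponent: (1)·n from F, plus 4·(1) + (0) = 4 from the rest, must sum to zero.
n + 4 = 0, so n = -4.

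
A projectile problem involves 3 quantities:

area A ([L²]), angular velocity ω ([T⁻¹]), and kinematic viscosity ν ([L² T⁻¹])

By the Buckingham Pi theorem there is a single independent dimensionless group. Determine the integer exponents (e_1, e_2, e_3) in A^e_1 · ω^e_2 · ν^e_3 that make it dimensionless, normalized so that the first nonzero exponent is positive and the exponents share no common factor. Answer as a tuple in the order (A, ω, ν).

L: e_1·(2) + e_2·(0) + e_3·(2) = 0
T: e_1·(0) + e_2·(-1) + e_3·(-1) = 0
Solving this homogeneous linear system for the smallest-integer solution (first nonzero entry positive) gives (1, 1, -1).

(1, 1, -1)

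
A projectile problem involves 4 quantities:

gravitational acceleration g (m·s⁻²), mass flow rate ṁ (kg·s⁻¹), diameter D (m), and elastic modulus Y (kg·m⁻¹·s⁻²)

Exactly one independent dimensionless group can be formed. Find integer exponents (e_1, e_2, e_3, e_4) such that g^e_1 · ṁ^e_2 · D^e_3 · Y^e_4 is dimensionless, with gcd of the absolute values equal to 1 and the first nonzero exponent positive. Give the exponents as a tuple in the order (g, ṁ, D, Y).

M: e_1·(0) + e_2·(1) + e_3·(0) + e_4·(1) = 0
L: e_1·(1) + e_2·(0) + e_3·(1) + e_4·(-1) = 0
T: e_1·(-2) + e_2·(-1) + e_3·(0) + e_4·(-2) = 0
Solving this homogeneous linear system for the smallest-integer solution (first nonzero entry positive) gives (1, 2, -3, -2).

(1, 2, -3, -2)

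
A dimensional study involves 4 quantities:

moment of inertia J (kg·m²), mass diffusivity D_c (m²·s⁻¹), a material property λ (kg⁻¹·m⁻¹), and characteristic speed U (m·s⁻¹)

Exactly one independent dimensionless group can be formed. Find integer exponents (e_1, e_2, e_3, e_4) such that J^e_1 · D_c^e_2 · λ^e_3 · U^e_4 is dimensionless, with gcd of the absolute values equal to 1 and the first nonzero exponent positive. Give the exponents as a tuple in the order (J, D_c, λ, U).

M: e_1·(1) + e_2·(0) + e_3·(-1) + e_4·(0) = 0
L: e_1·(2) + e_2·(2) + e_3·(-1) + e_4·(1) = 0
T: e_1·(0) + e_2·(-1) + e_3·(0) + e_4·(-1) = 0
Solving this homogeneous linear system for the smallest-integer solution (first nonzero entry positive) gives (1, -1, 1, 1).

(1, -1, 1, 1)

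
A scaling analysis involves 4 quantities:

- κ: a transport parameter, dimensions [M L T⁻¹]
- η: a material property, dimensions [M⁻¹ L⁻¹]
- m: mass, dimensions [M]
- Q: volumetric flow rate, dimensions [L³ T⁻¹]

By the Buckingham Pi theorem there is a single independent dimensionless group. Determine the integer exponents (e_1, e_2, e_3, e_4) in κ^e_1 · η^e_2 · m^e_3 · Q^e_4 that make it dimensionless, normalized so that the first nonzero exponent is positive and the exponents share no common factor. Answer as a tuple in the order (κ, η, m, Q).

M: e_1·(1) + e_2·(-1) + e_3·(1) + e_4·(0) = 0
L: e_1·(1) + e_2·(-1) + e_3·(0) + e_4·(3) = 0
T: e_1·(-1) + e_2·(0) + e_3·(0) + e_4·(-1) = 0
Solving this homogeneous linear system for the smallest-integer solution (first nonzero entry positive) gives (1, -2, -3, -1).

(1, -2, -3, -1)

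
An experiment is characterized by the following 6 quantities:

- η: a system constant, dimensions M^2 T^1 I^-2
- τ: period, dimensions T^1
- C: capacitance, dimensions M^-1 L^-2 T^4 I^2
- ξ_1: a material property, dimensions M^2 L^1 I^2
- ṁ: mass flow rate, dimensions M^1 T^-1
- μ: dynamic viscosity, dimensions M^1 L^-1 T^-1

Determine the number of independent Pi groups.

There are 6 variables and 4 base dimensions (M, L, T, I).
The dimension matrix has rank 4.
Independent dimensionless groups: 6 − 4 = 2.

2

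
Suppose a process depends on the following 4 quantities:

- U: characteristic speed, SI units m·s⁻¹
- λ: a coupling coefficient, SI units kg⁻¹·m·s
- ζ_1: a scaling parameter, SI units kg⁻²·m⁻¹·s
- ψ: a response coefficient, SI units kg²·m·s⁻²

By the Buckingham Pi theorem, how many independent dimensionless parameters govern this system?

1

There are 4 variables and 3 base dimensions (M, L, T).
The dimension matrix has rank 3.
Independent dimensionless groups: 4 − 3 = 1.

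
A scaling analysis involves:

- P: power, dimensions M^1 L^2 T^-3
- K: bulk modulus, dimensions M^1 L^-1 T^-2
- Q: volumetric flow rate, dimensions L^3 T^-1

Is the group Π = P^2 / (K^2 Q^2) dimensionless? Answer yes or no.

yes

Sum the exponent of each base dimension across the product:
  M: 2·[P]_M − 2·[K]_M − 2·[Q]_M = 2·(1) − 2·(1) − 2·(0) = 0
  L: 2·[P]_L − 2·[K]_L − 2·[Q]_L = 2·(2) − 2·(-1) − 2·(3) = 0
  T: 2·[P]_T − 2·[K]_T − 2·[Q]_T = 2·(-3) − 2·(-2) − 2·(-1) = 0
All base exponents vanish — dimensionless.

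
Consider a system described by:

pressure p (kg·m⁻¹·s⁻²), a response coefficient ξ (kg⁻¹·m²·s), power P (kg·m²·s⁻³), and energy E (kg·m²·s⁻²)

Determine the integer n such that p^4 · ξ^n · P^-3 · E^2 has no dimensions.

Balance the M exponent: (-1)·n from ξ, plus 4·(1) − 3·(1) + 2·(1) = 3 from the rest, must sum to zero.
−n + 3 = 0, so n = 3.

3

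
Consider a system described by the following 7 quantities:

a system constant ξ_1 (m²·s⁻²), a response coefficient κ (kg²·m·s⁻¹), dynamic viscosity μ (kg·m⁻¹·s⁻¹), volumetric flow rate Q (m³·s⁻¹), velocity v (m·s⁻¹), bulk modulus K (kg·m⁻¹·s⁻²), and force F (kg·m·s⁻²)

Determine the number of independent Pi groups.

There are 7 variables and 3 base dimensions (M, L, T).
The dimension matrix has rank 3.
Independent dimensionless groups: 7 − 3 = 4.

4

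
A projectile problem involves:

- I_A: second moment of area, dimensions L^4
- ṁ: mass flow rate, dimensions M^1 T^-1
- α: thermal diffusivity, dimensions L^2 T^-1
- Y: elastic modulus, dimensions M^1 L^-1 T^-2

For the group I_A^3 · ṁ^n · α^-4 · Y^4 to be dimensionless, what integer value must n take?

-4

Balance the M exponent: (1)·n from ṁ, plus 3·(0) − 4·(0) + 4·(1) = 4 from the rest, must sum to zero.
n + 4 = 0, so n = -4.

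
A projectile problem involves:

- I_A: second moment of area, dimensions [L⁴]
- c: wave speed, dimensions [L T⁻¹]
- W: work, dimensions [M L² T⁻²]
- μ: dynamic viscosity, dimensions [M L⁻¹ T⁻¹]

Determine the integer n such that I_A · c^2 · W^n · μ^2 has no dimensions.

-2

Balance the M exponent: (1)·n from W, plus (0) + 2·(0) + 2·(1) = 2 from the rest, must sum to zero.
n + 2 = 0, so n = -2.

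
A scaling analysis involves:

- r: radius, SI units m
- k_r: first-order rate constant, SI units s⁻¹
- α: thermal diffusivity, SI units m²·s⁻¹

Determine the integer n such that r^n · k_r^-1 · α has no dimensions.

-2

Balance the L exponent: (1)·n from r, plus −(0) + (2) = 2 from the rest, must sum to zero.
n + 2 = 0, so n = -2.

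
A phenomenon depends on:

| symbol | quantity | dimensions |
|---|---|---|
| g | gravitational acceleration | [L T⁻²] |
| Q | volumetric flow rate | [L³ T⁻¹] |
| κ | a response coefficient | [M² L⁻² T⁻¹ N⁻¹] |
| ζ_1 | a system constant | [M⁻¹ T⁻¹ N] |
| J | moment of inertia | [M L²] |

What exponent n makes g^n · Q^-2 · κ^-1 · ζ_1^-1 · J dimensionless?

Balance the L exponent: (1)·n from g, plus −2·(3) − (-2) − (0) + (2) = -2 from the rest, must sum to zero.
n − 2 = 0, so n = 2.

2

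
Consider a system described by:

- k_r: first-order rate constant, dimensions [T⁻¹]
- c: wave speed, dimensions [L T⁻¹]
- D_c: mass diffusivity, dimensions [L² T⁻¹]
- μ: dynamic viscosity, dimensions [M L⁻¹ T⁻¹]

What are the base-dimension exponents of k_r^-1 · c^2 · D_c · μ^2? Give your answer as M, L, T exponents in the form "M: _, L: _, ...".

Collect each base-dimension exponent across the product:
  M: −(0) + 2·(0) + (0) + 2·(1) = 2
  L: −(0) + 2·(1) + (2) + 2·(-1) = 2
  T: −(-1) + 2·(-1) + (-1) + 2·(-1) = -4
So the dimensions are [M² L² T⁻⁴].

M: 2, L: 2, T: -4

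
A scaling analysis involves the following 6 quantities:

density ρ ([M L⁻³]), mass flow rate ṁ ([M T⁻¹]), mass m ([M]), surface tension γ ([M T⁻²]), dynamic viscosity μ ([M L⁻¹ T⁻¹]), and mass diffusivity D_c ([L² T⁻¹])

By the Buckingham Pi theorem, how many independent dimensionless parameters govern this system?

3

There are 6 variables and 3 base dimensions (M, L, T).
The dimension matrix has rank 3.
Independent dimensionless groups: 6 − 3 = 3.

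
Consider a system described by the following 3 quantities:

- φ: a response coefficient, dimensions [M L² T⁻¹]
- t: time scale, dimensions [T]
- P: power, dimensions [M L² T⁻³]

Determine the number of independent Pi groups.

1

There are 3 variables and 3 base dimensions (M, L, T).
The dimension matrix has rank 2 (less than 3: the dimension vectors are linearly dependent).
Independent dimensionless groups: 3 − 2 = 1.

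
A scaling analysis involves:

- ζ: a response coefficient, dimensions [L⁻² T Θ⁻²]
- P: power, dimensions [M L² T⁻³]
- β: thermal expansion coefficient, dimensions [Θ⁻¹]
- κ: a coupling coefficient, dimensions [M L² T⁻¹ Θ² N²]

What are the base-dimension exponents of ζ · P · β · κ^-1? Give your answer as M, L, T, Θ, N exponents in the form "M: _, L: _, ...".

M: 0, L: -2, T: -1, Θ: -5, N: -2

Collect each base-dimension exponent across the product:
  M: (0) + (1) + (0) − (1) = 0
  L: (-2) + (2) + (0) − (2) = -2
  T: (1) + (-3) + (0) − (-1) = -1
  Θ: (-2) + (0) + (-1) − (2) = -5
  N: (0) + (0) + (0) − (2) = -2
So the dimensions are [L⁻² T⁻¹ Θ⁻⁵ N⁻²].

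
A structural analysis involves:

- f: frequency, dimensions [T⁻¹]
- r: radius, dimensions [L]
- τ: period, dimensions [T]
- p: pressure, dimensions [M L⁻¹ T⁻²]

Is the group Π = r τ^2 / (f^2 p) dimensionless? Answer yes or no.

no

Sum the exponent of each base dimension across the product:
  M: −2·[f]_M + [r]_M + 2·[τ]_M − [p]_M = −2·(0) + (0) + 2·(0) − (1) = -1
  L: −2·[f]_L + [r]_L + 2·[τ]_L − [p]_L = −2·(0) + (1) + 2·(0) − (-1) = 2
  T: −2·[f]_T + [r]_T + 2·[τ]_T − [p]_T = −2·(-1) + (0) + 2·(1) − (-2) = 6
Net dimensions [M⁻¹ L² T⁶] ≠ [1] — not dimensionless.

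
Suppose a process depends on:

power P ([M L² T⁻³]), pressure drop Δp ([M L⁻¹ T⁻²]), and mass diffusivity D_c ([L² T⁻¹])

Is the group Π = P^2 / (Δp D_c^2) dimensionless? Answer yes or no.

no

Sum the exponent of each base dimension across the product:
  M: 2·[P]_M − [Δp]_M − 2·[D_c]_M = 2·(1) − (1) − 2·(0) = 1
  L: 2·[P]_L − [Δp]_L − 2·[D_c]_L = 2·(2) − (-1) − 2·(2) = 1
  T: 2·[P]_T − [Δp]_T − 2·[D_c]_T = 2·(-3) − (-2) − 2·(-1) = -2
Net dimensions [M L T⁻²] ≠ [1] — not dimensionless.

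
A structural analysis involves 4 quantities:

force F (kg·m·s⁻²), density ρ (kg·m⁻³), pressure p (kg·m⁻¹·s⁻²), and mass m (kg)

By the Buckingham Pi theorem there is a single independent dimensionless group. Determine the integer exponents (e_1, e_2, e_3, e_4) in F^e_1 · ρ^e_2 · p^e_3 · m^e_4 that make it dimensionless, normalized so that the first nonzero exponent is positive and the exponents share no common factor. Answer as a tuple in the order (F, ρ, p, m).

M: e_1·(1) + e_2·(1) + e_3·(1) + e_4·(1) = 0
L: e_1·(1) + e_2·(-3) + e_3·(-1) + e_4·(0) = 0
T: e_1·(-2) + e_2·(0) + e_3·(-2) + e_4·(0) = 0
Solving this homogeneous linear system for the smallest-integer solution (first nonzero entry positive) gives (3, 2, -3, -2).

(3, 2, -3, -2)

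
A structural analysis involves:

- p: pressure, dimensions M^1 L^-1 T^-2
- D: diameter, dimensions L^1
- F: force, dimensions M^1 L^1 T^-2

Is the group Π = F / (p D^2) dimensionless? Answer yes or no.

yes

Sum the exponent of each base dimension across the product:
  M: −[p]_M − 2·[D]_M + [F]_M = −(1) − 2·(0) + (1) = 0
  L: −[p]_L − 2·[D]_L + [F]_L = −(-1) − 2·(1) + (1) = 0
  T: −[p]_T − 2·[D]_T + [F]_T = −(-2) − 2·(0) + (-2) = 0
  I: −[p]_I − 2·[D]_I + [F]_I = −(0) − 2·(0) + (0) = 0
All base exponents vanish — dimensionless.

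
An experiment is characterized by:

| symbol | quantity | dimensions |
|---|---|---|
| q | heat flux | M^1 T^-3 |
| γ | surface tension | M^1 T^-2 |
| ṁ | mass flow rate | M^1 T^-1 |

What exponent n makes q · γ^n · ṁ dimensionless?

-2

Balance the M exponent: (1)·n from γ, plus (1) + (1) = 2 from the rest, must sum to zero.
n + 2 = 0, so n = -2.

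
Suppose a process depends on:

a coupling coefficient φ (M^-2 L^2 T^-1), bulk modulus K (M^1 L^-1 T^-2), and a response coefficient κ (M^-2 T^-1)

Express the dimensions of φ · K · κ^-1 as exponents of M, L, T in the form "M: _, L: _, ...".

Collect each base-dimension exponent across the product:
  M: (-2) + (1) − (-2) = 1
  L: (2) + (-1) − (0) = 1
  T: (-1) + (-2) − (-1) = -2
So the dimensions are [M L T⁻²].

M: 1, L: 1, T: -2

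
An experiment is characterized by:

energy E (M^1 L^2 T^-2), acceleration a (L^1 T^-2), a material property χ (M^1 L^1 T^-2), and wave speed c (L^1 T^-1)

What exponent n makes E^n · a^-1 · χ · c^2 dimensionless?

Balance the M exponent: (1)·n from E, plus −(0) + (1) + 2·(0) = 1 from the rest, must sum to zero.
n + 1 = 0, so n = -1.

-1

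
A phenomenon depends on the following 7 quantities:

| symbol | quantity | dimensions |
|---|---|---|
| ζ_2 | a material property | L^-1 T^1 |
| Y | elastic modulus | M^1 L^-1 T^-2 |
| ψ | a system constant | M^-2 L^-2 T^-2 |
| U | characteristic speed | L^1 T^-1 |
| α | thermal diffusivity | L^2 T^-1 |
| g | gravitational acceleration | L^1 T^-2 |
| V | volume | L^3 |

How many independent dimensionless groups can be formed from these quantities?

4

There are 7 variables and 3 base dimensions (M, L, T).
The dimension matrix has rank 3.
Independent dimensionless groups: 7 − 3 = 4.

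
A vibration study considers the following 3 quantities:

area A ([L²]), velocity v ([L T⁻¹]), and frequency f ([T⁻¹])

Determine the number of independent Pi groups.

There are 3 variables and 2 base dimensions (L, T).
The dimension matrix has rank 2.
Independent dimensionless groups: 3 − 2 = 1.

1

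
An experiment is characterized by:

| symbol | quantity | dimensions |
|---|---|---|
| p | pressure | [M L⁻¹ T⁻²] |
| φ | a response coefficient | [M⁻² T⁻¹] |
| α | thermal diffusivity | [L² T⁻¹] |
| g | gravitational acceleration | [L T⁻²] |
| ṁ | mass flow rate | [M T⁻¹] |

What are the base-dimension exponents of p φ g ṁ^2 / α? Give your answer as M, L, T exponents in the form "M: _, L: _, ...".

M: 1, L: -2, T: -6

Collect each base-dimension exponent across the product:
  M: (1) + (-2) − (0) + (0) + 2·(1) = 1
  L: (-1) + (0) − (2) + (1) + 2·(0) = -2
  T: (-2) + (-1) − (-1) + (-2) + 2·(-1) = -6
So the dimensions are [M L⁻² T⁻⁶].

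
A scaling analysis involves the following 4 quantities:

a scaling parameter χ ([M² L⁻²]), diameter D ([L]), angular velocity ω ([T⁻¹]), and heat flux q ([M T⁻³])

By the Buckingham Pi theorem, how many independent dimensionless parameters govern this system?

There are 4 variables and 3 base dimensions (M, L, T).
The dimension matrix has rank 3.
Independent dimensionless groups: 4 − 3 = 1.

1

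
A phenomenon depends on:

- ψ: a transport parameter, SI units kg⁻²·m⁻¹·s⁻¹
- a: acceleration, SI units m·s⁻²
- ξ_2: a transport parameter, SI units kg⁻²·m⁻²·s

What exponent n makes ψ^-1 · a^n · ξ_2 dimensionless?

1

Balance the L exponent: (1)·n from a, plus −(-1) + (-2) = -1 from the rest, must sum to zero.
n − 1 = 0, so n = 1.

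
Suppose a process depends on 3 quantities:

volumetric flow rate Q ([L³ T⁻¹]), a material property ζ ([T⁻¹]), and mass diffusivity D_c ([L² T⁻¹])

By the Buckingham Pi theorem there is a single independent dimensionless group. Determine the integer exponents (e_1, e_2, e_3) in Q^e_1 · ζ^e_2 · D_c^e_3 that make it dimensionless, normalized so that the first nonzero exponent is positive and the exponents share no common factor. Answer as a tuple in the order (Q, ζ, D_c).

(2, 1, -3)

L: e_1·(3) + e_2·(0) + e_3·(2) = 0
T: e_1·(-1) + e_2·(-1) + e_3·(-1) = 0
Solving this homogeneous linear system for the smallest-integer solution (first nonzero entry positive) gives (2, 1, -3).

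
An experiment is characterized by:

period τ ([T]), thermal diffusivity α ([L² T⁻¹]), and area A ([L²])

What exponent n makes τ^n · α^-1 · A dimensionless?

Balance the T exponent: (1)·n from τ, plus −(-1) + (0) = 1 from the rest, must sum to zero.
n + 1 = 0, so n = -1.

-1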